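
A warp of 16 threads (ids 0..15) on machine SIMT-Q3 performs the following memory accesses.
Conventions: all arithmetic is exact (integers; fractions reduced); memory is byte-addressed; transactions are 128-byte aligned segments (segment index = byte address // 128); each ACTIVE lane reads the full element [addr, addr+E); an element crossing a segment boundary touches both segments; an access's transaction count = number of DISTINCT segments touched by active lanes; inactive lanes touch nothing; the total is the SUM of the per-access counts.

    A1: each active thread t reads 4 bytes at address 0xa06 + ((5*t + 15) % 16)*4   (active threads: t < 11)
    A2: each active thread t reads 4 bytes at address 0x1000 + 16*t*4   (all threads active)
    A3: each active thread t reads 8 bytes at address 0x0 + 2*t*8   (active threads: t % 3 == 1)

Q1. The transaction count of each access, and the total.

A1: 1 transaction
A2: 8 transactions
A3: 2 transactions

Answer: 1,8,2; total 11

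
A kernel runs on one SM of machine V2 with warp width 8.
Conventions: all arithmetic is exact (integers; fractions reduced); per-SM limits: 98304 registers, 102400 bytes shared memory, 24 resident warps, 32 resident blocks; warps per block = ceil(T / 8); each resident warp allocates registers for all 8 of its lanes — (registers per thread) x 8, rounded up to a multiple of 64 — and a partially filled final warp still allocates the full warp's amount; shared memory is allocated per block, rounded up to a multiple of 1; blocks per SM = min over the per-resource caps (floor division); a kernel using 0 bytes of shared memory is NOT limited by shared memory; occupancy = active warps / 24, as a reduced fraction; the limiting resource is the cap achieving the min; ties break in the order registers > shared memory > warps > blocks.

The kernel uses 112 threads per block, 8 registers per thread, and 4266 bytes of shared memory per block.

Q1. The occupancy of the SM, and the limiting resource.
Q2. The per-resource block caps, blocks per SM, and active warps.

Answer: occupancy 7/12, limited by warps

registers: 109 blocks
shared memory: 24 blocks
warps: 1 block
blocks: 32 blocks

Answer: 1 block, 14 active warps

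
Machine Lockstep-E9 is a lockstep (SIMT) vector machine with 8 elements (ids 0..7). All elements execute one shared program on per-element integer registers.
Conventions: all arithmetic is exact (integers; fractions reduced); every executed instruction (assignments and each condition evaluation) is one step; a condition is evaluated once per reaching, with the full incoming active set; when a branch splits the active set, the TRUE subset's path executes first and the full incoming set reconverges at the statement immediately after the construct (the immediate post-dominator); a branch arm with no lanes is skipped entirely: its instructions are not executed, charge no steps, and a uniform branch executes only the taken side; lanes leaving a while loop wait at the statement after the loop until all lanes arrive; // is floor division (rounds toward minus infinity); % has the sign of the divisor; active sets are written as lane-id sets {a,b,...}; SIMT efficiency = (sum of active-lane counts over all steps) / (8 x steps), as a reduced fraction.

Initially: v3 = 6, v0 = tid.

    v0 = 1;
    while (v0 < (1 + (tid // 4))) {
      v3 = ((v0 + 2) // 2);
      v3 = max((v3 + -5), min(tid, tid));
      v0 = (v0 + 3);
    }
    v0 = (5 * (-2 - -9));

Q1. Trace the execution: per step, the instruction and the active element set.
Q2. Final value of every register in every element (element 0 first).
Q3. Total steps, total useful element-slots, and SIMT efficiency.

step 0: v0 <- 1                      {0,1,2,3,4,5,6,7}
step 1: eval (v0 < (1 + (tid // 4))) {0,1,2,3,4,5,6,7}
step 2: v3 <- ((v0 + 2) // 2)        {4,5,6,7}
step 3: v3 <- max((v3 + -5), min(tid, tid)) {4,5,6,7}
step 4: v0 <- (v0 + 3)               {4,5,6,7}
step 5: eval (v0 < (1 + (tid // 4))) {4,5,6,7}
step 6: v0 <- (5 * (-2 - -9))        {0,1,2,3,4,5,6,7}

Answer: 7 steps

v3: 6,6,6,6,4,5,6,7
v0: 35,35,35,35,35,35,35,35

steps = 7; useful = 40; efficiency = 40/56 = 5/7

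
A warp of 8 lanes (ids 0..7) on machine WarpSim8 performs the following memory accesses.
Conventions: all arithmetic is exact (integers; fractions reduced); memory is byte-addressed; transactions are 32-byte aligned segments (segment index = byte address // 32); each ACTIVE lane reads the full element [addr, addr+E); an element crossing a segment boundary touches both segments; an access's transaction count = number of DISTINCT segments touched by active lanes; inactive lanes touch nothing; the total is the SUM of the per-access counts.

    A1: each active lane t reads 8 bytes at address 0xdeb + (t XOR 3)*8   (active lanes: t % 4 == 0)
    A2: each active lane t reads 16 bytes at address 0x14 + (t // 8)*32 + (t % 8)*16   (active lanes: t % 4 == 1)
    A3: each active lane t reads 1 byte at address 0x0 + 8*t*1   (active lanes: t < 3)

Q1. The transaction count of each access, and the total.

A1: 2 transactions
A2: 2 transactions
A3: 1 transaction

Answer: 2,2,1; total 5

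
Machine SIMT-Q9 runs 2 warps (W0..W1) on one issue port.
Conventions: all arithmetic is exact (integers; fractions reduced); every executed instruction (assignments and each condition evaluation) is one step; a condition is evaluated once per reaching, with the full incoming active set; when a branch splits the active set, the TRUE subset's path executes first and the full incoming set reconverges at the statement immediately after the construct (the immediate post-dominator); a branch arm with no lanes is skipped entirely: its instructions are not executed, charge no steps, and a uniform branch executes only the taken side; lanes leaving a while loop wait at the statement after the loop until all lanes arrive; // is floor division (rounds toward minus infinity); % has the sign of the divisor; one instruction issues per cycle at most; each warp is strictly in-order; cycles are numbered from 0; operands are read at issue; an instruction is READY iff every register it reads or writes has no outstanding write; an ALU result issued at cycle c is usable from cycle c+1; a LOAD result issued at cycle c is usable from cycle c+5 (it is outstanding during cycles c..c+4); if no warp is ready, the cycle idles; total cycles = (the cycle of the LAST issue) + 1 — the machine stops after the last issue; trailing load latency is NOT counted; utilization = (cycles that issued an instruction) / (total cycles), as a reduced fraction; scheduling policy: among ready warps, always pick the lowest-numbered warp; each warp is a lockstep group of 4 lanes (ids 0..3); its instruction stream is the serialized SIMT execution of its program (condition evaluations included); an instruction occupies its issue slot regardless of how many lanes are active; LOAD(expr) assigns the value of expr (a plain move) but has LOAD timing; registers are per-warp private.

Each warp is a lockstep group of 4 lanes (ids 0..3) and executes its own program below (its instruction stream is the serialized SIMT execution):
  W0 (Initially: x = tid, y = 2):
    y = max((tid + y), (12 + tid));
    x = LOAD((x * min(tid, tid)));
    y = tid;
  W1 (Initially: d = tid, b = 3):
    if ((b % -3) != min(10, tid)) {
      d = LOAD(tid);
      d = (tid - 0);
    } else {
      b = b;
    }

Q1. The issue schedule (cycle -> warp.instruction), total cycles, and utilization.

cycle 0: W0.I0
cycle 1: W0.I1
cycle 2: W0.I2
cycle 3: W1.I0
cycle 4: W1.I1
cycle 5: idle
cycle 6: idle
cycle 7: idle
cycle 8: idle
cycle 9: W1.I2
cycle 10: W1.I3

Answer: 11 cycles, utilization 7/11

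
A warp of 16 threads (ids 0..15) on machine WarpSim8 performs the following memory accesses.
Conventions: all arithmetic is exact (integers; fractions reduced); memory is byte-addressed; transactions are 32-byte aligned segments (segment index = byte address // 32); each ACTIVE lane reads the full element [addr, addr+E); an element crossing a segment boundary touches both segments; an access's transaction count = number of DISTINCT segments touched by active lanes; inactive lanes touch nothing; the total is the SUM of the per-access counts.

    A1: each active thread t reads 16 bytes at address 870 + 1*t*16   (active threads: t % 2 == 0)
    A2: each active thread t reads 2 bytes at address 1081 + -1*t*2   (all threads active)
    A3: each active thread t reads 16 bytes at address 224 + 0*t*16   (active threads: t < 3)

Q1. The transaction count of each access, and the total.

A1: 8 transactions
A2: 2 transactions
A3: 1 transaction

Answer: 8,2,1; total 11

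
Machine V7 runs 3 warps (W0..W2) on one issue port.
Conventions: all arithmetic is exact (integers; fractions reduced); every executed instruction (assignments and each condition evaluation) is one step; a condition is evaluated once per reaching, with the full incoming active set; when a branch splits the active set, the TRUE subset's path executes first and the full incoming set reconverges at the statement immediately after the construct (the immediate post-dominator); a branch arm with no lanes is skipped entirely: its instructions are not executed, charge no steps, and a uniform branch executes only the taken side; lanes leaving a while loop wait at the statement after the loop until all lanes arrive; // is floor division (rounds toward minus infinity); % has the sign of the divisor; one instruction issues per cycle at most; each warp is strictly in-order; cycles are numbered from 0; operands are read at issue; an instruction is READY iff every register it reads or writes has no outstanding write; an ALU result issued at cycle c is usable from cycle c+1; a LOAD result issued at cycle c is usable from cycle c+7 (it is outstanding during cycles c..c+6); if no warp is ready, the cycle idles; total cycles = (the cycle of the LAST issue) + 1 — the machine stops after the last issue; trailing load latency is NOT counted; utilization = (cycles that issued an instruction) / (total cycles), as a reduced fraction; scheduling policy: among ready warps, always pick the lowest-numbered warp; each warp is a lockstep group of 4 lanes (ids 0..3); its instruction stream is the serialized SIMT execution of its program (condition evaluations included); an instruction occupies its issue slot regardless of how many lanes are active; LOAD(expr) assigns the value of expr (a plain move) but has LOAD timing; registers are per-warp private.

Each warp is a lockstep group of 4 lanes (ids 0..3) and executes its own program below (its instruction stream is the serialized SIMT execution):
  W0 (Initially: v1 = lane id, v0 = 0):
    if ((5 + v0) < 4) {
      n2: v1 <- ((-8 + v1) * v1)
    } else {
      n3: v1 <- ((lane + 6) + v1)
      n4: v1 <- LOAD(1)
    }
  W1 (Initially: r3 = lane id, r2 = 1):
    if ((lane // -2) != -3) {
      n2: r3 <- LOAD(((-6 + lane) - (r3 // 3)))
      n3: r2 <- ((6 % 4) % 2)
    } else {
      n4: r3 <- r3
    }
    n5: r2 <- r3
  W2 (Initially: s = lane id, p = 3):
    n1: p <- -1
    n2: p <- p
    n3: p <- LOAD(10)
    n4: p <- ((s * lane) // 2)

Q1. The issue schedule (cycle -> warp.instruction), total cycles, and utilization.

cycle 0: W0.I0
cycle 1: W0.I1
cycle 2: W0.I2
cycle 3: W1.I0
cycle 4: W1.I1
cycle 5: W1.I2
cycle 6: W2.I0
cycle 7: W2.I1
cycle 8: W2.I2
cycle 9: idle
cycle 10: idle
cycle 11: W1.I3
cycle 12: idle
cycle 13: idle
cycle 14: idle
cycle 15: W2.I3

Answer: 16 cycles, utilization 11/16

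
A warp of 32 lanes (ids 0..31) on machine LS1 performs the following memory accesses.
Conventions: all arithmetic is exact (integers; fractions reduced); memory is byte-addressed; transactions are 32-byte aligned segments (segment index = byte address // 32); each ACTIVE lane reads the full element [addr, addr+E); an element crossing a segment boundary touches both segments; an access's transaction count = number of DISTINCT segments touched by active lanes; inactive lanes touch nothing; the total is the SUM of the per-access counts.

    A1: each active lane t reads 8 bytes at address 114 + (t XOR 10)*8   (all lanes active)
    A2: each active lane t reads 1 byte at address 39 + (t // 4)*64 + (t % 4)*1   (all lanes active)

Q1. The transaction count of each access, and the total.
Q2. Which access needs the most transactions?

A1: 9 transactions
A2: 8 transactions

Answer: 9,8; total 17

Answer: A1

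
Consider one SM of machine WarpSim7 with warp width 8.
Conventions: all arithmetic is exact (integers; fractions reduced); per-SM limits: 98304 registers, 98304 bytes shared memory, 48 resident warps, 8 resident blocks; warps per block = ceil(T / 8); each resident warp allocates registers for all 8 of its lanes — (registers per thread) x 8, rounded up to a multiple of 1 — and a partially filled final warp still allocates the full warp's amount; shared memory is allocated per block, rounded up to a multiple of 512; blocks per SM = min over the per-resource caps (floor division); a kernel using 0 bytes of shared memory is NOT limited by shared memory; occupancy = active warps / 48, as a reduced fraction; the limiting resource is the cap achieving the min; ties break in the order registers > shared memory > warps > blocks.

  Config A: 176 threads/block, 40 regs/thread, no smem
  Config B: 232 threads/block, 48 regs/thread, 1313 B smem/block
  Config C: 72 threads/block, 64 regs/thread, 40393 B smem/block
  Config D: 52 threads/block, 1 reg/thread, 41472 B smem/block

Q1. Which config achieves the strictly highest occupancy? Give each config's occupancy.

occupancies: A 11/12, B 29/48, C 3/8, D 7/24

Answer: A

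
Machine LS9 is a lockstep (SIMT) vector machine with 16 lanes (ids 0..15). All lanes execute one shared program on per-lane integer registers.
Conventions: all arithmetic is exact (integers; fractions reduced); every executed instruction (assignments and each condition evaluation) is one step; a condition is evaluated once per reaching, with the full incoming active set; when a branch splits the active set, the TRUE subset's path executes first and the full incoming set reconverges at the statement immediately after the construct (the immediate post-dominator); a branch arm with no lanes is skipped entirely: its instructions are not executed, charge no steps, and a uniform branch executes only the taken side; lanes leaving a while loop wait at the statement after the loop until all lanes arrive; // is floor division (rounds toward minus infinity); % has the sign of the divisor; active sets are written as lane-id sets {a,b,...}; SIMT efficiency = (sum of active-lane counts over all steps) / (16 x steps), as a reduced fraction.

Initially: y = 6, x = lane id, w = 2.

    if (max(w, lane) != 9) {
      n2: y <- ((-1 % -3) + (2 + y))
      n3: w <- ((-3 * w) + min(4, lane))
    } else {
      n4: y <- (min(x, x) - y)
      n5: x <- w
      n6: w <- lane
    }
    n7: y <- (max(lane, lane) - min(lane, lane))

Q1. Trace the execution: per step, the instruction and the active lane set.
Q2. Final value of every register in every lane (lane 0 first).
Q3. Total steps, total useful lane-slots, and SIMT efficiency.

step 0: eval (max(w, lane) != 9)     {0,1,2,3,4,5,6,7,8,9,10,11,12,13,14,15}
step 1: y <- ((-1 % -3) + (2 + y))   {0,1,2,3,4,5,6,7,8,10,11,12,13,14,15}
step 2: w <- ((-3 * w) + min(4, lane)) {0,1,2,3,4,5,6,7,8,10,11,12,13,14,15}
step 3: y <- (min(x, x) - y)         {9}
step 4: x <- w                       {9}
step 5: w <- lane                    {9}
step 6: y <- (max(lane, lane) - min(lane, lane)) {0,1,2,3,4,5,6,7,8,9,10,11,12,13,14,15}

Answer: 7 steps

y: 0,0,0,0,0,0,0,0,0,0,0,0,0,0,0,0
x: 0,1,2,3,4,5,6,7,8,2,10,11,12,13,14,15
w: -6,-5,-4,-3,-2,-2,-2,-2,-2,9,-2,-2,-2,-2,-2,-2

steps = 7; useful = 65; efficiency = 65/112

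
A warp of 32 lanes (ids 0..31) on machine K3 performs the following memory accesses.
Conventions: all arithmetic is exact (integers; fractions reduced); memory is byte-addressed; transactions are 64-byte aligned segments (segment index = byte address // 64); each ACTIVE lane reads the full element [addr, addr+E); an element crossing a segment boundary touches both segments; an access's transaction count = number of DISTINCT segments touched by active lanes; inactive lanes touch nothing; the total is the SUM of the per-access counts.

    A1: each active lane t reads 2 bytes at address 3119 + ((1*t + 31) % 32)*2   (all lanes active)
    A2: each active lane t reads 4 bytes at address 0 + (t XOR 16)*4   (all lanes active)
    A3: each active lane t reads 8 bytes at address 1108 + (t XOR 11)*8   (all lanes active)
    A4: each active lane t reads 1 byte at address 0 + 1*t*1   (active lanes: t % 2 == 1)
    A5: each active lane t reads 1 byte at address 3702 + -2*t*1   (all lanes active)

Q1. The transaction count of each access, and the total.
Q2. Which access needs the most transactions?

A1: 2 transactions
A2: 2 transactions
A3: 5 transactions
A4: 1 transaction
A5: 2 transactions

Answer: 2,2,5,1,2; total 12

Answer: A3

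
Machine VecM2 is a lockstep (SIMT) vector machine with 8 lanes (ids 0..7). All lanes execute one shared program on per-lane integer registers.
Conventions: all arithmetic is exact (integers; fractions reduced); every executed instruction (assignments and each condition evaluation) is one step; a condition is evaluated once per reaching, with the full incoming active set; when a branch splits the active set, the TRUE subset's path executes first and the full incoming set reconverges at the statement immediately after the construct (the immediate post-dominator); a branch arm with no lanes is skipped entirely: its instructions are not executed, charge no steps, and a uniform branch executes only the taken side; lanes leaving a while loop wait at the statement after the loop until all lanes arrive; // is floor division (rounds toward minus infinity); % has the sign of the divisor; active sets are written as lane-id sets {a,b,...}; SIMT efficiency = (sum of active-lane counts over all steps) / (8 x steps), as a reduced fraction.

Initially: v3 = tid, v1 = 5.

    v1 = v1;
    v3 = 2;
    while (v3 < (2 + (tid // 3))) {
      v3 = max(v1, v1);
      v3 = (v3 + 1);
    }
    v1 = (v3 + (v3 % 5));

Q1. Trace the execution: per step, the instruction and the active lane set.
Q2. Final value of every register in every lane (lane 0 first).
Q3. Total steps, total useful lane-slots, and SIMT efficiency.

step 0: v1 <- v1                     {0,1,2,3,4,5,6,7}
step 1: v3 <- 2                      {0,1,2,3,4,5,6,7}
step 2: eval (v3 < (2 + (tid // 3))) {0,1,2,3,4,5,6,7}
step 3: v3 <- max(v1, v1)            {3,4,5,6,7}
step 4: v3 <- (v3 + 1)               {3,4,5,6,7}
step 5: eval (v3 < (2 + (tid // 3))) {3,4,5,6,7}
step 6: v1 <- (v3 + (v3 % 5))        {0,1,2,3,4,5,6,7}

Answer: 7 steps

v3: 2,2,2,6,6,6,6,6
v1: 4,4,4,7,7,7,7,7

steps = 7; useful = 47; efficiency = 47/56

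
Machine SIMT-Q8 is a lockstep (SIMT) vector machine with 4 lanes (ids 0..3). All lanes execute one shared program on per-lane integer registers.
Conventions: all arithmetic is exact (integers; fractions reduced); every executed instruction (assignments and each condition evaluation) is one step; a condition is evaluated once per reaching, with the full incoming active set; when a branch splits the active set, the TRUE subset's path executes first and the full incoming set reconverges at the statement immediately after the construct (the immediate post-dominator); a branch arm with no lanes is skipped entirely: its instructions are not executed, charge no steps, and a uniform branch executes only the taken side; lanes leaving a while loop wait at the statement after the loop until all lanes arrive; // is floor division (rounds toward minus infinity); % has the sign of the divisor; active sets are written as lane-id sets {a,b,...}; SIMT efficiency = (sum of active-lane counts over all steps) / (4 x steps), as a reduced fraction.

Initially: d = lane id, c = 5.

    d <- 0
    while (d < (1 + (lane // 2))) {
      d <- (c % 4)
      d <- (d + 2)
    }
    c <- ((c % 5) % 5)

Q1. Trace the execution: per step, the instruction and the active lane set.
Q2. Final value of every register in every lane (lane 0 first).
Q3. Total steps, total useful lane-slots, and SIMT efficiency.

step 0: d <- 0                       {0,1,2,3}
step 1: eval (d < (1 + (lane // 2))) {0,1,2,3}
step 2: d <- (c % 4)                 {0,1,2,3}
step 3: d <- (d + 2)                 {0,1,2,3}
step 4: eval (d < (1 + (lane // 2))) {0,1,2,3}
step 5: c <- ((c % 5) % 5)           {0,1,2,3}

Answer: 6 steps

d: 3,3,3,3
c: 0,0,0,0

steps = 6; useful = 24; efficiency = 24/24 = 1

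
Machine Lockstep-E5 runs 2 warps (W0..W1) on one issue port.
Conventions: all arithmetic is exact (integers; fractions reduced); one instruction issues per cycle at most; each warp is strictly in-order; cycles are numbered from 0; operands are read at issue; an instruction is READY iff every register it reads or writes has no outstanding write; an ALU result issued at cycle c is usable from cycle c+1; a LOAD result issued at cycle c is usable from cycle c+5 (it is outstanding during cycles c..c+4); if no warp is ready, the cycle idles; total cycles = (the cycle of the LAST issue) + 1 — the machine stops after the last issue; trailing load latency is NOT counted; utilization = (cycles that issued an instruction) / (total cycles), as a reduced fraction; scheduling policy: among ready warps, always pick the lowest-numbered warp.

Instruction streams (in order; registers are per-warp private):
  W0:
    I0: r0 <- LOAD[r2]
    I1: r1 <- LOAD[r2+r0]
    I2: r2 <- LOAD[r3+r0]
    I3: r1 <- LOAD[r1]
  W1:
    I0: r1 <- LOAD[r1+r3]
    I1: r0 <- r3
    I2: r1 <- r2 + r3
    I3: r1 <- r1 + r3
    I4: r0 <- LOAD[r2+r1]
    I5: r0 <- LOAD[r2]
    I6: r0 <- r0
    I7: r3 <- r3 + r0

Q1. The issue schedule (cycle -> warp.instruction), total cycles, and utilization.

cycle 0: W0.I0
cycle 1: W1.I0
cycle 2: W1.I1
cycle 3: idle
cycle 4: idle
cycle 5: W0.I1
cycle 6: W0.I2
cycle 7: W1.I2
cycle 8: W1.I3
cycle 9: W1.I4
cycle 10: W0.I3
cycle 11: idle
cycle 12: idle
cycle 13: idle
cycle 14: W1.I5
cycle 15: idle
cycle 16: idle
cycle 17: idle
cycle 18: idle
cycle 19: W1.I6
cycle 20: W1.I7

Answer: 21 cycles, utilization 4/7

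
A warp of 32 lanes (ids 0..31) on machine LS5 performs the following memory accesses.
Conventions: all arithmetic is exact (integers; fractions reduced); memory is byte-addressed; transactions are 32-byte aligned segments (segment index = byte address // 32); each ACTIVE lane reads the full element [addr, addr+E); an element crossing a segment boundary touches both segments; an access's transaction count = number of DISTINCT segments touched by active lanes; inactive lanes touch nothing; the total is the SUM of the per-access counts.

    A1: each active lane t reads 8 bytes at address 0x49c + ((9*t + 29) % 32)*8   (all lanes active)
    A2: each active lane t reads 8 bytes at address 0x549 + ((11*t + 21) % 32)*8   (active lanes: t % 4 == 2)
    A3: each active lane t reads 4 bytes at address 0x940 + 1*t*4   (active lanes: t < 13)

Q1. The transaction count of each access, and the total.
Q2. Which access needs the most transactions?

A1: 9 transactions
A2: 8 transactions
A3: 2 transactions

Answer: 9,8,2; total 19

Answer: A1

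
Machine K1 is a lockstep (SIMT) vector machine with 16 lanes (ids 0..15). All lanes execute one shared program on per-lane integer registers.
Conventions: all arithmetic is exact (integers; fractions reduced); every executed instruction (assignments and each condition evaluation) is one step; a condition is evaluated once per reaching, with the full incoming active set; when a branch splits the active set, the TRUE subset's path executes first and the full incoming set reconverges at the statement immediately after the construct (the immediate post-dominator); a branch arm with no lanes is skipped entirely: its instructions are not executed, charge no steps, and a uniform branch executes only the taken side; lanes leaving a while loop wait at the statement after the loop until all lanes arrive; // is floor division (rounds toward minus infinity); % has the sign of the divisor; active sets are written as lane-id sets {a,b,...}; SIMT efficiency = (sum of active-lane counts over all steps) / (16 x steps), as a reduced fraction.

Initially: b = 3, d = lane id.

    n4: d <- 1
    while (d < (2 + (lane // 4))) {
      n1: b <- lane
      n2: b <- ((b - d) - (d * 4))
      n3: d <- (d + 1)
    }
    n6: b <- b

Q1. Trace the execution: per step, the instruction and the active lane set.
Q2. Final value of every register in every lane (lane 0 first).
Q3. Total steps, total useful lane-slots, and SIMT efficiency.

step 0: d <- 1                       {0,1,2,3,4,5,6,7,8,9,10,11,12,13,14,15}
step 1: eval (d < (2 + (lane // 4))) {0,1,2,3,4,5,6,7,8,9,10,11,12,13,14,15}
step 2: b <- lane                    {0,1,2,3,4,5,6,7,8,9,10,11,12,13,14,15}
step 3: b <- ((b - d) - (d * 4))     {0,1,2,3,4,5,6,7,8,9,10,11,12,13,14,15}
step 4: d <- (d + 1)                 {0,1,2,3,4,5,6,7,8,9,10,11,12,13,14,15}
step 5: eval (d < (2 + (lane // 4))) {0,1,2,3,4,5,6,7,8,9,10,11,12,13,14,15}
step 6: b <- lane                    {4,5,6,7,8,9,10,11,12,13,14,15}
step 7: b <- ((b - d) - (d * 4))     {4,5,6,7,8,9,10,11,12,13,14,15}
step 8: d <- (d + 1)                 {4,5,6,7,8,9,10,11,12,13,14,15}
step 9: eval (d < (2 + (lane // 4))) {4,5,6,7,8,9,10,11,12,13,14,15}
step 10: b <- lane                    {8,9,10,11,12,13,14,15}
step 11: b <- ((b - d) - (d * 4))     {8,9,10,11,12,13,14,15}
step 12: d <- (d + 1)                 {8,9,10,11,12,13,14,15}
step 13: eval (d < (2 + (lane // 4))) {8,9,10,11,12,13,14,15}
step 14: b <- lane                    {12,13,14,15}
step 15: b <- ((b - d) - (d * 4))     {12,13,14,15}
step 16: d <- (d + 1)                 {12,13,14,15}
step 17: eval (d < (2 + (lane // 4))) {12,13,14,15}
step 18: b <- b                       {0,1,2,3,4,5,6,7,8,9,10,11,12,13,14,15}

Answer: 19 steps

b: -5,-4,-3,-2,-6,-5,-4,-3,-7,-6,-5,-4,-8,-7,-6,-5
d: 2,2,2,2,3,3,3,3,4,4,4,4,5,5,5,5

steps = 19; useful = 208; efficiency = 208/304 = 13/19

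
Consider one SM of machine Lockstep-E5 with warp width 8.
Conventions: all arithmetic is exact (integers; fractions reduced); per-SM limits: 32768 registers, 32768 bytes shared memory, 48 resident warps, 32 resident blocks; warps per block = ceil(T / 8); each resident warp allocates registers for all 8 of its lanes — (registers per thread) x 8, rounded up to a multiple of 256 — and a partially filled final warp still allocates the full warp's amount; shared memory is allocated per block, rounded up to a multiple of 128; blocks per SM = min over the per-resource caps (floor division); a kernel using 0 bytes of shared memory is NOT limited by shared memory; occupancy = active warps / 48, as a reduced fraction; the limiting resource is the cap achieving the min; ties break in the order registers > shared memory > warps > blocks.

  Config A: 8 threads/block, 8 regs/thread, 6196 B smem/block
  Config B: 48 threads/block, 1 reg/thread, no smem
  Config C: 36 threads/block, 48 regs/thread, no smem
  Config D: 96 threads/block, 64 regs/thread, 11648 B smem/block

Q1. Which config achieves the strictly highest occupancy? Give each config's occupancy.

occupancies: A 5/48, B 1, C 15/16, D 1/2

Answer: B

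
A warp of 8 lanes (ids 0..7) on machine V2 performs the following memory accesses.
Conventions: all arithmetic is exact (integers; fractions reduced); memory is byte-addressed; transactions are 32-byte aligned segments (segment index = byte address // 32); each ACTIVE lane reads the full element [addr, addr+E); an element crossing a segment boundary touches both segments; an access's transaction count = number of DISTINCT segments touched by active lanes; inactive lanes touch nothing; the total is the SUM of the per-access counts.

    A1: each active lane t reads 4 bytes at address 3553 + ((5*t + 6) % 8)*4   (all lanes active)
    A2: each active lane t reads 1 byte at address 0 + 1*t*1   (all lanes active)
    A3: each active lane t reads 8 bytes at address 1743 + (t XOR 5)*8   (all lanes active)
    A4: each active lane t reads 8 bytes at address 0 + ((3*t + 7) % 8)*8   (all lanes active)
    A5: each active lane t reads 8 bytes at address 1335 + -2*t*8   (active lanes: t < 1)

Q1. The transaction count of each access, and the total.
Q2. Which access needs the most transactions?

A1: 2 transactions
A2: 1 transaction
A3: 3 transactions
A4: 2 transactions
A5: 1 transaction

Answer: 2,1,3,2,1; total 9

Answer: A3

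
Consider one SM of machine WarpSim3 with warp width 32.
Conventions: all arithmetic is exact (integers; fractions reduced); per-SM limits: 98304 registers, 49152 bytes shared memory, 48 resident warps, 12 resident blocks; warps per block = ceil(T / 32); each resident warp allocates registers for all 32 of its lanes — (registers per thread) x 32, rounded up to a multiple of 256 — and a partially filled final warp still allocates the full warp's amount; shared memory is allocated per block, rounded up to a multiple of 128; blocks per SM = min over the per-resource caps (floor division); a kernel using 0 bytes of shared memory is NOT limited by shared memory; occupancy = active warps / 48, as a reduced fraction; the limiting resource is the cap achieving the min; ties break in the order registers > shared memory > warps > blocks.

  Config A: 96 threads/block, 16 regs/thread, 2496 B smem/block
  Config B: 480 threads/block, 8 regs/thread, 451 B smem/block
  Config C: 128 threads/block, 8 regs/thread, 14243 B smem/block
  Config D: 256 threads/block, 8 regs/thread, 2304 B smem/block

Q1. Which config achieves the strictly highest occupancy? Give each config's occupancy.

occupancies: A 3/4, B 15/16, C 1/4, D 1

Answer: D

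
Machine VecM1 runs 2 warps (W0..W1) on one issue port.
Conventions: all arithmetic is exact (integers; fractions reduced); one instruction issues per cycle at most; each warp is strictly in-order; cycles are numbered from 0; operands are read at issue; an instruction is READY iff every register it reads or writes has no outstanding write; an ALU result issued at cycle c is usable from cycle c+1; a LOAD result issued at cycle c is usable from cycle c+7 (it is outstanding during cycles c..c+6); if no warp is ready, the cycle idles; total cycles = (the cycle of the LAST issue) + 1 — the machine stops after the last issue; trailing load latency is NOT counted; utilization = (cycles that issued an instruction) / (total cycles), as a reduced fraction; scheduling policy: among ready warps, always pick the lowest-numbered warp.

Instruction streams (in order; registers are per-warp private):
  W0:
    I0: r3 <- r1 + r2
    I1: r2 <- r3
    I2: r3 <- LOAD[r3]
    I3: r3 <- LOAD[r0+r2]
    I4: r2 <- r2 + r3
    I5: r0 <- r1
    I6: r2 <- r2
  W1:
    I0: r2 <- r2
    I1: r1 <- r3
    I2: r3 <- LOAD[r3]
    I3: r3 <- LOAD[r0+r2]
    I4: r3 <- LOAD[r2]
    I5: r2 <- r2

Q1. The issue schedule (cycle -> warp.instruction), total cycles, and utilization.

cycle 0: W0.I0
cycle 1: W0.I1
cycle 2: W0.I2
cycle 3: W1.I0
cycle 4: W1.I1
cycle 5: W1.I2
cycle 6: idle
cycle 7: idle
cycle 8: idle
cycle 9: W0.I3
cycle 10: idle
cycle 11: idle
cycle 12: W1.I3
cycle 13: idle
cycle 14: idle
cycle 15: idle
cycle 16: W0.I4
cycle 17: W0.I5
cycle 18: W0.I6
cycle 19: W1.I4
cycle 20: W1.I5

Answer: 21 cycles, utilization 13/21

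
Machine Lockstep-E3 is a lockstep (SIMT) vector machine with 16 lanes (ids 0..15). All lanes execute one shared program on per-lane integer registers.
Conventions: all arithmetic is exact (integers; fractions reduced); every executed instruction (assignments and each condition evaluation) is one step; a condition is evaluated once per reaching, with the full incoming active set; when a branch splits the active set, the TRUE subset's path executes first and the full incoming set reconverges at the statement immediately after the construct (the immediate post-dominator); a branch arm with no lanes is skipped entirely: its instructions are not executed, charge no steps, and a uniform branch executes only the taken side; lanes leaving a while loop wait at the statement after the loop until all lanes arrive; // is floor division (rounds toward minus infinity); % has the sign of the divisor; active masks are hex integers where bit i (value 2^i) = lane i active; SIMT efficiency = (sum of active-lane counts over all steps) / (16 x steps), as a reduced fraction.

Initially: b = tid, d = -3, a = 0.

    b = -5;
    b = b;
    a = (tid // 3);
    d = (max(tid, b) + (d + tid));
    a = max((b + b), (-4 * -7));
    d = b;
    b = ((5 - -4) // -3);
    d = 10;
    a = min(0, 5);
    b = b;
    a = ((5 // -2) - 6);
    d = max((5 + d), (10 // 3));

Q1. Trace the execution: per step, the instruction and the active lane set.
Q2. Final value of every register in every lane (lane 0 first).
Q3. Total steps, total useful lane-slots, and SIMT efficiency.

step 0: b <- -5                      0xffff
step 1: b <- b                       0xffff
step 2: a <- (tid // 3)              0xffff
step 3: d <- (max(tid, b) + (d + tid)) 0xffff
step 4: a <- max((b + b), (-4 * -7)) 0xffff
step 5: d <- b                       0xffff
step 6: b <- ((5 - -4) // -3)        0xffff
step 7: d <- 10                      0xffff
step 8: a <- min(0, 5)               0xffff
step 9: b <- b                       0xffff
step 10: a <- ((5 // -2) - 6)         0xffff
step 11: d <- max((5 + d), (10 // 3)) 0xffff

Answer: 12 steps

b: -3,-3,-3,-3,-3,-3,-3,-3,-3,-3,-3,-3,-3,-3,-3,-3
d: 15,15,15,15,15,15,15,15,15,15,15,15,15,15,15,15
a: -9,-9,-9,-9,-9,-9,-9,-9,-9,-9,-9,-9,-9,-9,-9,-9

steps = 12; useful = 192; efficiency = 192/192 = 1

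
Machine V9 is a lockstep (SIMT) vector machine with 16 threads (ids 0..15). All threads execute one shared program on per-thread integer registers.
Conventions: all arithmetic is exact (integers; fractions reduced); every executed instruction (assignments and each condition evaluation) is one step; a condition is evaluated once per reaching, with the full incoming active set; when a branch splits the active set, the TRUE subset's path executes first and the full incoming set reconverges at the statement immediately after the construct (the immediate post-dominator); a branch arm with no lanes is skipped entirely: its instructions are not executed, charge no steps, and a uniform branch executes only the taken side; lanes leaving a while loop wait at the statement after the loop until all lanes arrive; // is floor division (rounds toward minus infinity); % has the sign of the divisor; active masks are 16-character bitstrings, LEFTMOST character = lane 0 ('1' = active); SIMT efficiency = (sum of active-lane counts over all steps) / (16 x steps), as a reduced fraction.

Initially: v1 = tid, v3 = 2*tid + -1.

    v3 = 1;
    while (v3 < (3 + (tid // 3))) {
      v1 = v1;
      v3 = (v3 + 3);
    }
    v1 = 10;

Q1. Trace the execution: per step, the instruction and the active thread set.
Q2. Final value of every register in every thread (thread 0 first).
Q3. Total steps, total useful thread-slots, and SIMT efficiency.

step 0: v3 <- 1                      1111111111111111
step 1: eval (v3 < (3 + (tid // 3))) 1111111111111111
step 2: v1 <- v1                     1111111111111111
step 3: v3 <- (v3 + 3)               1111111111111111
step 4: eval (v3 < (3 + (tid // 3))) 1111111111111111
step 5: v1 <- v1                     0000001111111111
step 6: v3 <- (v3 + 3)               0000001111111111
step 7: eval (v3 < (3 + (tid // 3))) 0000001111111111
step 8: v1 <- v1                     0000000000000001
step 9: v3 <- (v3 + 3)               0000000000000001
step 10: eval (v3 < (3 + (tid // 3))) 0000000000000001
step 11: v1 <- 10                     1111111111111111

Answer: 12 steps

v1: 10,10,10,10,10,10,10,10,10,10,10,10,10,10,10,10
v3: 4,4,4,4,4,4,7,7,7,7,7,7,7,7,7,10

steps = 12; useful = 129; efficiency = 129/192 = 43/64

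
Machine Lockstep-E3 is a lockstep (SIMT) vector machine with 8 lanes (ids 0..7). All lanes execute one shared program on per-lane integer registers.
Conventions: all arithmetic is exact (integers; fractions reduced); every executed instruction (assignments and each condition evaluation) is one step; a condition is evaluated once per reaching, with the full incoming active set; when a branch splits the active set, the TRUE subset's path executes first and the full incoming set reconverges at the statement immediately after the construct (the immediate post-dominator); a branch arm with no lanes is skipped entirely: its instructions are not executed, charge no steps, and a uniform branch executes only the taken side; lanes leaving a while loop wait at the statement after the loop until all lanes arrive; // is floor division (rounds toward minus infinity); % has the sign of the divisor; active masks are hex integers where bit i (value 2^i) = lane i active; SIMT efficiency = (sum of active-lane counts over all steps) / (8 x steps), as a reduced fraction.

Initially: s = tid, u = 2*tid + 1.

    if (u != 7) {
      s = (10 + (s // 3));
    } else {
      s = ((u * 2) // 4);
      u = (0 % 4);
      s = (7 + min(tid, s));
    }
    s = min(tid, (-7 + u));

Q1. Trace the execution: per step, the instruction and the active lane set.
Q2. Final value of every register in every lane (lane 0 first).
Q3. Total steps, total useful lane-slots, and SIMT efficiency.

step 0: eval (u != 7)                0xff
step 1: s <- (10 + (s // 3))         0xf7
step 2: s <- ((u * 2) // 4)          0x08
step 3: u <- (0 % 4)                 0x08
step 4: s <- (7 + min(tid, s))       0x08
step 5: s <- min(tid, (-7 + u))      0xff

Answer: 6 steps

s: -6,-4,-2,-7,2,4,6,7
u: 1,3,5,0,9,11,13,15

steps = 6; useful = 26; efficiency = 26/48 = 13/24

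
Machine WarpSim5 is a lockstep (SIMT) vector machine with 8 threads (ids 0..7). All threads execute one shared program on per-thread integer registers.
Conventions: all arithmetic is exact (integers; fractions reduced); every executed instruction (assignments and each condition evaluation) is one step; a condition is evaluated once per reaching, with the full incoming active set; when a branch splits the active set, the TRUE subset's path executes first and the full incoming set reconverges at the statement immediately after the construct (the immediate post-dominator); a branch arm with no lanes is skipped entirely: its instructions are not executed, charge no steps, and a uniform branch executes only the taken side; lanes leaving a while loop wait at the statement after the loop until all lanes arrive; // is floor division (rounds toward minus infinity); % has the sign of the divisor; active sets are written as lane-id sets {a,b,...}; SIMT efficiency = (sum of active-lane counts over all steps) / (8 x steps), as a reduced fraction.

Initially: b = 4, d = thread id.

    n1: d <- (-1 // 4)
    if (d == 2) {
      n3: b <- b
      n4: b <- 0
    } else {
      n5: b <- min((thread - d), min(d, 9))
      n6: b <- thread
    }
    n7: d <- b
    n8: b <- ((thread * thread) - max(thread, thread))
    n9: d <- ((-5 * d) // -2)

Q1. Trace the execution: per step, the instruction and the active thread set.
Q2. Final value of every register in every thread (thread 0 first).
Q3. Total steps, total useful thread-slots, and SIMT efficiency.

step 0: d <- (-1 // 4)               {0,1,2,3,4,5,6,7}
step 1: eval (d == 2)                {0,1,2,3,4,5,6,7}
step 2: b <- min((thread - d), min(d, 9)) {0,1,2,3,4,5,6,7}
step 3: b <- thread                  {0,1,2,3,4,5,6,7}
step 4: d <- b                       {0,1,2,3,4,5,6,7}
step 5: b <- ((thread * thread) - max(thread, thread)) {0,1,2,3,4,5,6,7}
step 6: d <- ((-5 * d) // -2)        {0,1,2,3,4,5,6,7}

Answer: 7 steps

b: 0,0,2,6,12,20,30,42
d: 0,2,5,7,10,12,15,17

steps = 7; useful = 56; efficiency = 56/56 = 1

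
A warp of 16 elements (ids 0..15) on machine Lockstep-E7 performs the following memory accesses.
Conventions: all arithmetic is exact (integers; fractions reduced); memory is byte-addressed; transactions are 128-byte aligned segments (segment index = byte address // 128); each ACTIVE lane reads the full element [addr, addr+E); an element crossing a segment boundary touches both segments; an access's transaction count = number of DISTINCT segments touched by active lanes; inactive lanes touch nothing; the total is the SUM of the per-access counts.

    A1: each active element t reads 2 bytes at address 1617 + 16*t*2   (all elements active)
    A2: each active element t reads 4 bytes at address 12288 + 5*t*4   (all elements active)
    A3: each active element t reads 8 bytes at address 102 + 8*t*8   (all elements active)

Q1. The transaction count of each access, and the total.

A1: 5 transactions
A2: 3 transactions
A3: 9 transactions

Answer: 5,3,9; total 17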